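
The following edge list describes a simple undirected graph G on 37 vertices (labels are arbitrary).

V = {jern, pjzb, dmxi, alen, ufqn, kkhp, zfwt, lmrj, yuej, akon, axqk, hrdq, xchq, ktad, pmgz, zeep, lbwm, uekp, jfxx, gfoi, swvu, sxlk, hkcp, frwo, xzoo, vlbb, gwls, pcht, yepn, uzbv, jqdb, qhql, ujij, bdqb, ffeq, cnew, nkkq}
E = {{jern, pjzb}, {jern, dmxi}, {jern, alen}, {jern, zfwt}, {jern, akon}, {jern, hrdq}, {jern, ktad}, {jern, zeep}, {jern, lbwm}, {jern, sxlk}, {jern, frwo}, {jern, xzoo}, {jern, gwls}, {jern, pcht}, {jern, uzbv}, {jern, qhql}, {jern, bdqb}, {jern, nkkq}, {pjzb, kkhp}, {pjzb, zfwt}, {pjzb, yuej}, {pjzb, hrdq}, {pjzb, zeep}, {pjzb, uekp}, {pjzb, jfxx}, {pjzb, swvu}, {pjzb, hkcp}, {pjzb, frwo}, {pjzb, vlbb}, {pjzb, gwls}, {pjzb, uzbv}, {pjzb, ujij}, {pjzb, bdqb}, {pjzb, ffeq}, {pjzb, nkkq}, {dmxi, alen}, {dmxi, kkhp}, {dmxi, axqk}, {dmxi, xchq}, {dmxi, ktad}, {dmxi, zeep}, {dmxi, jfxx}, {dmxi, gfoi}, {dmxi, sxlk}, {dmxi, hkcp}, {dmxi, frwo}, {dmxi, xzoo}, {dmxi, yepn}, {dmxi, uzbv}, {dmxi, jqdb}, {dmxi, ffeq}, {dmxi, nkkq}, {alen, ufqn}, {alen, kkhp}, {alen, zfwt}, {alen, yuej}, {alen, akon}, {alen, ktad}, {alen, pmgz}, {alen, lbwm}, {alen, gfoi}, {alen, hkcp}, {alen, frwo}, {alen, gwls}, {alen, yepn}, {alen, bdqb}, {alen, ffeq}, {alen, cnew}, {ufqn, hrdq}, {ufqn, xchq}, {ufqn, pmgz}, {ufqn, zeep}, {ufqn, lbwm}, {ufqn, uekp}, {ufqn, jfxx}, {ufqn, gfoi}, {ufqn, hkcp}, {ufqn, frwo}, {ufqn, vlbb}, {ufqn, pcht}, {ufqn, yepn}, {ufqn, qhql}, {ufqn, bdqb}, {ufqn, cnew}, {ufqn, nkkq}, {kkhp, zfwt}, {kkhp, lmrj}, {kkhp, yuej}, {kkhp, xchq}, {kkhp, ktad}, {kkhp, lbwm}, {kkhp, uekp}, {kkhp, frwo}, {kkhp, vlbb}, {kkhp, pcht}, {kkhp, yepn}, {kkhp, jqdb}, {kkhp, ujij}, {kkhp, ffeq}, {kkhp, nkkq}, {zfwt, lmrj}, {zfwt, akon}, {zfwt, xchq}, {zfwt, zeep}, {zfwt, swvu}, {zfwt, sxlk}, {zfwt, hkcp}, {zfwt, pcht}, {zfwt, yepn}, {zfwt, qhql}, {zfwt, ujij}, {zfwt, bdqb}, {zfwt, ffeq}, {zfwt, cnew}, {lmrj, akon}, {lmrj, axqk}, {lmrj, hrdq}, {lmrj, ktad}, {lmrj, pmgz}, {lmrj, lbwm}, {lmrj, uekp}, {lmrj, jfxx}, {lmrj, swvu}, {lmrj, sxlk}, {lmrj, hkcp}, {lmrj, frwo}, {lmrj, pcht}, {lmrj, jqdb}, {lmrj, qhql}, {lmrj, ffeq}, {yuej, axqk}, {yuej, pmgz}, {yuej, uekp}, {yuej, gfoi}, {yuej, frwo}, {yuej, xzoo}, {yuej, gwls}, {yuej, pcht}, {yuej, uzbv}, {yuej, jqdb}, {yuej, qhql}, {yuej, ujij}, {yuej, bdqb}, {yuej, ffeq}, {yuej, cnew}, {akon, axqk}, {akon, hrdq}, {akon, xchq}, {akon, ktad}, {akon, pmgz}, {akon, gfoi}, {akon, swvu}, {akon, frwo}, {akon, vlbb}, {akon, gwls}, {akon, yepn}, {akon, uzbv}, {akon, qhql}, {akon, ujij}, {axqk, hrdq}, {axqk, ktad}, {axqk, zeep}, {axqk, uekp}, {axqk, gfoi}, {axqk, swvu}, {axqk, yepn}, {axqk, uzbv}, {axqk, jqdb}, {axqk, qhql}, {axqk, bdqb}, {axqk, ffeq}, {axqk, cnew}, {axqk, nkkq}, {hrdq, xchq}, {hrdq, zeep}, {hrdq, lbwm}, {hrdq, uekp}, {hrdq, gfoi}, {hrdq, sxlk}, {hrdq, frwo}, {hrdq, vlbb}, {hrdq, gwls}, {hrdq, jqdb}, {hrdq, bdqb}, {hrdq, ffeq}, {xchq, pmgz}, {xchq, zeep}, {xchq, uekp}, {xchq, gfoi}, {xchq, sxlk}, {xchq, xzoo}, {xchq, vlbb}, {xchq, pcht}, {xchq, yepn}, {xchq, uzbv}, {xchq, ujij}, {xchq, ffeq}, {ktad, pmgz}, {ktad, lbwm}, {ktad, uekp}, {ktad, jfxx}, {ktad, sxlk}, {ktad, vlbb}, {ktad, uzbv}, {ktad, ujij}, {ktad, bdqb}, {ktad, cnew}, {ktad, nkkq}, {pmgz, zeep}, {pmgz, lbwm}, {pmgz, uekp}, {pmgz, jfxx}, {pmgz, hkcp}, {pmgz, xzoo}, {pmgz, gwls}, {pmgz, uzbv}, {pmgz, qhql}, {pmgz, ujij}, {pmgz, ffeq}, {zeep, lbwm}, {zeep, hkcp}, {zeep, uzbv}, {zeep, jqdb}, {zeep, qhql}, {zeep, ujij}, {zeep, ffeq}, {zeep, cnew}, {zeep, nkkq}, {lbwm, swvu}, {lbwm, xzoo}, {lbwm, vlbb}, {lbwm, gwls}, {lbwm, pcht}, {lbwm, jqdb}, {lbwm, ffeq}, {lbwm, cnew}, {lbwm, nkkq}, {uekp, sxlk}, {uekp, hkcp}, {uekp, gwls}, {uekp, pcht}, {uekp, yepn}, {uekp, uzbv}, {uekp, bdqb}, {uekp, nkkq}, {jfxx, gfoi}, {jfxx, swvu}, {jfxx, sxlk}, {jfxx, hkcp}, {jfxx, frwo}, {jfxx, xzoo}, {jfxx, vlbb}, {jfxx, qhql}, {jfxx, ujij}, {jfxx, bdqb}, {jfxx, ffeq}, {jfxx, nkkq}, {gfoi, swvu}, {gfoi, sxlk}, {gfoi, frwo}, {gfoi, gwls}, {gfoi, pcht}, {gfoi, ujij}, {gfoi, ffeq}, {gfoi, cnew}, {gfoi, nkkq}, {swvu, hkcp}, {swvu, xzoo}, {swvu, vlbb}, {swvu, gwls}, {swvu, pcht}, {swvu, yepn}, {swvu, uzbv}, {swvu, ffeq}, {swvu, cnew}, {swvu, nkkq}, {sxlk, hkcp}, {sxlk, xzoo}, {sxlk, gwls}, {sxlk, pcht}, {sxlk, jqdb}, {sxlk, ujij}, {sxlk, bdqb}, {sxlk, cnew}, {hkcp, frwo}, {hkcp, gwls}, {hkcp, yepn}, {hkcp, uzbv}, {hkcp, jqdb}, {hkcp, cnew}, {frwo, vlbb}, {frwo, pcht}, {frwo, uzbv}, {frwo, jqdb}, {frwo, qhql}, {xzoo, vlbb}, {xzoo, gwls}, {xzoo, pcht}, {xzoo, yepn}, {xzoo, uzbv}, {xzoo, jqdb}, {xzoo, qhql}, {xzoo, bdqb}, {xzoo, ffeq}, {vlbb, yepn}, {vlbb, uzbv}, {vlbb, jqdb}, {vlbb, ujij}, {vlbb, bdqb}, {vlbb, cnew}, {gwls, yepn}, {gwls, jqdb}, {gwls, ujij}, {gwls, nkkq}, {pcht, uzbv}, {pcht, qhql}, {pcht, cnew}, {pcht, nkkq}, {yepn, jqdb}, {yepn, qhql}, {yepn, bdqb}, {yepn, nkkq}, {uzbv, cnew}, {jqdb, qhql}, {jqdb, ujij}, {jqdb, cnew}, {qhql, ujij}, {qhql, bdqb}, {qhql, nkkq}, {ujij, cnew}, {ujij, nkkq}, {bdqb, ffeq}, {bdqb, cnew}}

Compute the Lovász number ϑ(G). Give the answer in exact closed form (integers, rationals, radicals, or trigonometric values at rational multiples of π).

deg(qhql) = 18; N(qhql) = {jern, ufqn, zfwt, lmrj, yuej, akon, axqk, pmgz, zeep, jfxx, frwo, xzoo, pcht, yepn, jqdb, ujij, bdqb, nkkq}.
deg(alen) = 18; N(alen) = {jern, dmxi, ufqn, kkhp, zfwt, yuej, akon, ktad, pmgz, lbwm, gfoi, hkcp, frwo, gwls, yepn, bdqb, ffeq, cnew}.
deg(frwo) = 18; N(frwo) = {jern, pjzb, dmxi, alen, ufqn, kkhp, lmrj, yuej, akon, hrdq, jfxx, gfoi, hkcp, vlbb, pcht, uzbv, jqdb, qhql}.
N(uekp) = {pjzb, ufqn, kkhp, lmrj, yuej, axqk, hrdq, xchq, ktad, pmgz, sxlk, hkcp, gwls, pcht, yepn, uzbv, bdqb, nkkq}, |N(uekp)| = 18.
18-regular, N=37; strongly regular (37,18,8,9).
Distinct eigenvalues (to 3 d.p.): [18.0, 2.541, -3.541].
Lovász (edge-transitive): ϑ = −37·(-sqrt(37)/2 - 1/2)/((18)−(-sqrt(37)/2 - 1/2)) = sqrt(37).
ϑ(G) ≈ 6.082762530.

sqrt(37)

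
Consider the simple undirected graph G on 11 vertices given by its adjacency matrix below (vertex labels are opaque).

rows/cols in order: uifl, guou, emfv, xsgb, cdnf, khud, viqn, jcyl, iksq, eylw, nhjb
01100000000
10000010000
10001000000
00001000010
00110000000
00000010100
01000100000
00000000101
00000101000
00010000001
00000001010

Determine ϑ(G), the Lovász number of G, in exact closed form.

11*cos(pi/11)/(cos(pi/11) + 1)

deg(xsgb) = 2; N(xsgb) = {cdnf, eylw}.
deg(guou) = 2; N(guou) = {uifl, viqn}.
N(cdnf) = {emfv, xsgb}, |N(cdnf)| = 2.
N(uifl) = {guou, emfv}, |N(uifl)| = 2.
G on 11 vertices is 2-regular; connected 2-regular on 11 ⇒ C_{11}.
A has 6 distinct eigenvalues ≈ [2.0, 1.6825, 0.8308, -0.2846, -1.3097, -1.919].
Lovász (edge-transitive): ϑ = −11·(-2*cos(pi/11))/((2)−(-2*cos(pi/11))) = 11*cos(pi/11)/(cos(pi/11) + 1).
ϑ(G) ≈ 5.3863029.
Lovász sandwich 5 ≤ 11*cos(pi/11)/(cos(pi/11) + 1) ≤ 6: both strict.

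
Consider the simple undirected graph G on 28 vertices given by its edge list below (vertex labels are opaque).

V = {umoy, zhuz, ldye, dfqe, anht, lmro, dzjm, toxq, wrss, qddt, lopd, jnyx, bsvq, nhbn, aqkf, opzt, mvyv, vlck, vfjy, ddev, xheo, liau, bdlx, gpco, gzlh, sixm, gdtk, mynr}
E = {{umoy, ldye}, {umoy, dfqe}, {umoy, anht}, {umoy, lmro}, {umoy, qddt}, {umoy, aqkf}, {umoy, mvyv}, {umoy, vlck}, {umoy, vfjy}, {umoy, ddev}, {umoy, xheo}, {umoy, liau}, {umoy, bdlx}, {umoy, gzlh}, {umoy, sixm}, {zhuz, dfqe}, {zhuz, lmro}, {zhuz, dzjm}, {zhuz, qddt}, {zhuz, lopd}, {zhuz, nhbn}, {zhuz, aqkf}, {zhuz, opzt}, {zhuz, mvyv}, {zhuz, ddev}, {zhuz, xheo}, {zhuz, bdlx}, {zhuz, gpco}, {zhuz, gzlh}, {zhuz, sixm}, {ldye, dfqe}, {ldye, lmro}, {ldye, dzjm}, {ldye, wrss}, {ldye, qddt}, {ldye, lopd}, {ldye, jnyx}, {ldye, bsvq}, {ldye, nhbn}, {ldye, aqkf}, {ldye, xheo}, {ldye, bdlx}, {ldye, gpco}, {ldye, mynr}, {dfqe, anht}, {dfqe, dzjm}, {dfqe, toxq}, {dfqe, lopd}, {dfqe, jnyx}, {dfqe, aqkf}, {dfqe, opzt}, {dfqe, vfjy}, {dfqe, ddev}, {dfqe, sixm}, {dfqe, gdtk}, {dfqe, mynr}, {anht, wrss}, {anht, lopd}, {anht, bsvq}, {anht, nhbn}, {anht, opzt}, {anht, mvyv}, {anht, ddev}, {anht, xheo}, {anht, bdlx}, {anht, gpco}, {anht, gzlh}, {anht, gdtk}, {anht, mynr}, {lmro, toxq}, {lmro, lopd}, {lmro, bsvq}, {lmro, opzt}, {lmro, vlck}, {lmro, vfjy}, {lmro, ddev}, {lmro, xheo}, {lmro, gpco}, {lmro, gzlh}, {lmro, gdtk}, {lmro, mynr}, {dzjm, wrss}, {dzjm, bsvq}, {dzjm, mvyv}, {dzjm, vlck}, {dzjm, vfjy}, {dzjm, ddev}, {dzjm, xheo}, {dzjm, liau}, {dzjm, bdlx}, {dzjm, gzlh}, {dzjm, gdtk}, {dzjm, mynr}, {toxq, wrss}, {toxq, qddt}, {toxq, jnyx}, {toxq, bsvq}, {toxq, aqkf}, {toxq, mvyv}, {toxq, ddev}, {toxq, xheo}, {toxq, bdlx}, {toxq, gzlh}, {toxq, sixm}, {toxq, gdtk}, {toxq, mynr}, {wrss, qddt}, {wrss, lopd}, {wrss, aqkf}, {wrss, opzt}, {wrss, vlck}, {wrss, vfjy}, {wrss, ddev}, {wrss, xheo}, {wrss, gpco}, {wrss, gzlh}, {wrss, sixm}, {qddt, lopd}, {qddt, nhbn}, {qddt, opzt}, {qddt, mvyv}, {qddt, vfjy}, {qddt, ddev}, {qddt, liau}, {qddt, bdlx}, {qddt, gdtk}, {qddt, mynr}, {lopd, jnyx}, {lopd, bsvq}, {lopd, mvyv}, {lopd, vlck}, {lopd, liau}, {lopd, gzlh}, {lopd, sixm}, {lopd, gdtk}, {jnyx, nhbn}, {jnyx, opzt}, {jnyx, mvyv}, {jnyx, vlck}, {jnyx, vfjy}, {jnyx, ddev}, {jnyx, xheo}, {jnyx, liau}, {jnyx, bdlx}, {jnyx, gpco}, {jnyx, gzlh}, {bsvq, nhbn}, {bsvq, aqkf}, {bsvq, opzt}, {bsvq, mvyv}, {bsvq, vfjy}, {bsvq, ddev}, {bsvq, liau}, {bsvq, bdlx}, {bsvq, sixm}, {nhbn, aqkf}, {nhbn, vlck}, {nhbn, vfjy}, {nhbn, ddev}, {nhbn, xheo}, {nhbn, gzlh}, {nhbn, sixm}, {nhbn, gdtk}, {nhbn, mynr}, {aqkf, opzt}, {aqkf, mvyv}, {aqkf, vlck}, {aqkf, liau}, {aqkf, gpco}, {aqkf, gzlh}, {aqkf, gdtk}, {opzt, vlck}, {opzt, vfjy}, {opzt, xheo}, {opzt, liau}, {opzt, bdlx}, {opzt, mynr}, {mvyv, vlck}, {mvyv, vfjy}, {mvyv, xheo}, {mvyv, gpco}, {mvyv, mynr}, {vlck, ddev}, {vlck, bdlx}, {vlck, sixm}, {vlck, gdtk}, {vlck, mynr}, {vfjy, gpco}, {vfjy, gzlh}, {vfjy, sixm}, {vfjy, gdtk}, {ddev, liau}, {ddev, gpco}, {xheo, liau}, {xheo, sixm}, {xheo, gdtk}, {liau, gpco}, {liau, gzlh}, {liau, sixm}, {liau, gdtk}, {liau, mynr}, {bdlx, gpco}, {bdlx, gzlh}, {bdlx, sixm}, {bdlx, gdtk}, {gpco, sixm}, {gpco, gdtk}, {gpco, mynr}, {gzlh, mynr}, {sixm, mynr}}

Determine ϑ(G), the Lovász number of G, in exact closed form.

7

deg(ldye) = 15; N(ldye) = {umoy, dfqe, lmro, dzjm, wrss, qddt, lopd, jnyx, bsvq, nhbn, aqkf, xheo, bdlx, gpco, mynr}.
N(opzt) = {zhuz, dfqe, anht, lmro, wrss, qddt, jnyx, bsvq, aqkf, vlck, vfjy, xheo, liau, bdlx, mynr}, |N(opzt)| = 15.
Vertex wrss has 15 neighbors: ldye, anht, dzjm, toxq, qddt, lopd, aqkf, opzt, vlck, vfjy, ddev, xheo, gpco, gzlh, sixm.
deg(dfqe) = 15; N(dfqe) = {umoy, zhuz, ldye, anht, dzjm, toxq, lopd, jnyx, aqkf, opzt, vfjy, ddev, sixm, gdtk, mynr}.
deg(v) = 15 for all v (|V|=28); this is K(8,2), the Kneser graph.
The 3 distinct eigenvalues: [15.0, 1.0, -5.0].
Lovász: ϑ = −28(-5)/(15+-1*(-5)) = 7.
= 7.00000000… (decimal).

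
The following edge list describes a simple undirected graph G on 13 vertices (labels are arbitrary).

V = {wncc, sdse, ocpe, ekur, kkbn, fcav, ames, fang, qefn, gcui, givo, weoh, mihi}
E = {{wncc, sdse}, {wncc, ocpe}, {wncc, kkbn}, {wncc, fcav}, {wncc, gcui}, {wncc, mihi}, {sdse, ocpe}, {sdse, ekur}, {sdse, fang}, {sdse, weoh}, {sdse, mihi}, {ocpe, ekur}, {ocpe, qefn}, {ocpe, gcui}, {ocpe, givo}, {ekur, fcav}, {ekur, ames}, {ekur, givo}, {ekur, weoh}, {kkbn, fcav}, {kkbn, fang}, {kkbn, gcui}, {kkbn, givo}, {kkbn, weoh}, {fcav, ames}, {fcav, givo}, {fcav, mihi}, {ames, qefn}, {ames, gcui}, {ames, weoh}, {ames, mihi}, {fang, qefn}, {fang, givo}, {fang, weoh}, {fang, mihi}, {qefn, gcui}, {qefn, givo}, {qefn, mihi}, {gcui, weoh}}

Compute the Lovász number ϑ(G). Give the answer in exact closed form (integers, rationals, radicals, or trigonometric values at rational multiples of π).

sqrt(13)

N(mihi) = {wncc, sdse, fcav, ames, fang, qefn}, |N(mihi)| = 6.
N(gcui) = {wncc, ocpe, kkbn, ames, qefn, weoh}, |N(gcui)| = 6.
Vertex qefn has 6 neighbors: ocpe, ames, fang, gcui, givo, mihi.
N(weoh) = {sdse, ekur, kkbn, ames, fang, gcui}, |N(weoh)| = 6.
deg(v) = 6 for all v (|V|=13); strongly regular (13,6,2,3).
The 3 distinct eigenvalues: [6.0, 1.3028, -2.3028].
−13·(-sqrt(13)/2 - 1/2) / ((6)−(-sqrt(13)/2 - 1/2)) = sqrt(13) = ϑ(G).
Numerically 3.605551275.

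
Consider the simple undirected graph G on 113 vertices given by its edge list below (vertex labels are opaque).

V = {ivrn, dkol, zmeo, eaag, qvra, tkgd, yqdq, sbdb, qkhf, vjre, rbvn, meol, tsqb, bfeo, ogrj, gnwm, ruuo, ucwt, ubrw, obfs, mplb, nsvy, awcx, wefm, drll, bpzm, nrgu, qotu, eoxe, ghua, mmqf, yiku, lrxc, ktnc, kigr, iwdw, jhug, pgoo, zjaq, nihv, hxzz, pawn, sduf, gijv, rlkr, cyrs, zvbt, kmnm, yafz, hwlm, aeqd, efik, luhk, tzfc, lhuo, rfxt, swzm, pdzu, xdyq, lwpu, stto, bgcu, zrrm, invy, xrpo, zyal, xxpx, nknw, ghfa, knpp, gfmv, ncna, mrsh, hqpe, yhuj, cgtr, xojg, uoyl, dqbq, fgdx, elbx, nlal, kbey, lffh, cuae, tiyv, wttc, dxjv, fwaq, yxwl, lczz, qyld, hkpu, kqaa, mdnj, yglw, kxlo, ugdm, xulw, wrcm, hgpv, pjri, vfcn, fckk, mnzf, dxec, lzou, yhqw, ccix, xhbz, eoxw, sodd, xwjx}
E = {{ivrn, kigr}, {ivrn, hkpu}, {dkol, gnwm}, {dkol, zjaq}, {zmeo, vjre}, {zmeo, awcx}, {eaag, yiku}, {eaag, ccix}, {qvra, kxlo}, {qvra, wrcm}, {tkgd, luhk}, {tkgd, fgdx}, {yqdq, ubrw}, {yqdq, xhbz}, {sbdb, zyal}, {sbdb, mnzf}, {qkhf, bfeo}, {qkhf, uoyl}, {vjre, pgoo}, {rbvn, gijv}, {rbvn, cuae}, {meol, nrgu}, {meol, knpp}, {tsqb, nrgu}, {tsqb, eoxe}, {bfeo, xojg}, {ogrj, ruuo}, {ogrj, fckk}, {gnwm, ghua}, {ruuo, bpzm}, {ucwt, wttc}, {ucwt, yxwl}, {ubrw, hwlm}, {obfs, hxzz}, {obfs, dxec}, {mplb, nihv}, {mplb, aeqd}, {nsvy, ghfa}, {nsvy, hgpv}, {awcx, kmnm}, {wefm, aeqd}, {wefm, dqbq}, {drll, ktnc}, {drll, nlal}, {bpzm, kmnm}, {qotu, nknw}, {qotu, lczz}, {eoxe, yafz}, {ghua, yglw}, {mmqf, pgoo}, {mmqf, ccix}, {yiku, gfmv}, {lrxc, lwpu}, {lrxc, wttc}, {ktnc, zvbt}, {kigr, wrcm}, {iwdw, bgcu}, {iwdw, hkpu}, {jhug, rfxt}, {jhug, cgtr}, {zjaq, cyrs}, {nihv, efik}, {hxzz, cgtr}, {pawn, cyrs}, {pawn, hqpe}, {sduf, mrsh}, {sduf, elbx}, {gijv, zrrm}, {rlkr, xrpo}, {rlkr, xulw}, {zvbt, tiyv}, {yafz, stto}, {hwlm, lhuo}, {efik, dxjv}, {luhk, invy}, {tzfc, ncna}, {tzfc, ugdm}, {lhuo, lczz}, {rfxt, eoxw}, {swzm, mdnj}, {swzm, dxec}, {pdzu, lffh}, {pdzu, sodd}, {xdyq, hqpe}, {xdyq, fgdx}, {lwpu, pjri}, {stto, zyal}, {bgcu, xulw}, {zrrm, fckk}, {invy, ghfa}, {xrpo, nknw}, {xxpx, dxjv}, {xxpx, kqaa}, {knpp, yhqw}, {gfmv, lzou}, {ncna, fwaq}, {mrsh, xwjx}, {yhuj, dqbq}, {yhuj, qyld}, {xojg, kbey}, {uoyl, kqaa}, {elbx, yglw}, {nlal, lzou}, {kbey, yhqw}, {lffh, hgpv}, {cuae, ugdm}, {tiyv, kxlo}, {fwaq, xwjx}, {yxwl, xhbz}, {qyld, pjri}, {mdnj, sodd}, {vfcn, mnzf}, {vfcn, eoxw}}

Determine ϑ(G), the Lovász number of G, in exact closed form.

113*cos(pi/113)/(cos(pi/113) + 1)

N(mmqf) = {pgoo, ccix}, |N(mmqf)| = 2.
N(xxpx) = {dxjv, kqaa}, |N(xxpx)| = 2.
N(yqdq) = {ubrw, xhbz}, |N(yqdq)| = 2.
N(pgoo) = {vjre, mmqf}, |N(pgoo)| = 2.
113-vertex 2-regular graph: connected 2-regular on 113 ⇒ C_{113}.
The 57 distinct eigenvalues: [2.0, 1.99691, 1.98765, 1.97224, 1.95074, 1.9232, 1.88973, 1.85041, 1.80537, 1.75475, 1.69871, 1.63742, 1.57106, 1.49985, 1.42401, 1.34376, 1.25936, 1.17107, 1.07915, 0.98391, 0.88562, 0.78459, 0.68114, 0.57558, 0.46824, 0.35946, 0.24956, 0.1389, 0.0278, -0.08338, -0.1943, -0.30463, -0.41401, -0.52211, -0.6286, -0.73315, -0.83543, -0.93512, -1.03193, -1.12555, -1.21568, -1.30206, -1.38442, -1.4625, -1.53605, -1.60486, -1.66871, -1.7274, -1.78075, -1.8286, -1.87079, -1.9072, -1.93772, -1.96225, -1.98071, -1.99305, -1.99923].
Lovász: ϑ = −113(-2*cos(pi/113))/(2+-(-1)*2*cos(pi/113)) = 113*cos(pi/113)/(cos(pi/113) + 1).
ϑ(G) ≈ 56.48908089.
Sandwich: α(G)=56 ≤ ϑ(G)=113*cos(pi/113)/(cos(pi/113) + 1) ≤ χ(Ḡ)=57 (both strict).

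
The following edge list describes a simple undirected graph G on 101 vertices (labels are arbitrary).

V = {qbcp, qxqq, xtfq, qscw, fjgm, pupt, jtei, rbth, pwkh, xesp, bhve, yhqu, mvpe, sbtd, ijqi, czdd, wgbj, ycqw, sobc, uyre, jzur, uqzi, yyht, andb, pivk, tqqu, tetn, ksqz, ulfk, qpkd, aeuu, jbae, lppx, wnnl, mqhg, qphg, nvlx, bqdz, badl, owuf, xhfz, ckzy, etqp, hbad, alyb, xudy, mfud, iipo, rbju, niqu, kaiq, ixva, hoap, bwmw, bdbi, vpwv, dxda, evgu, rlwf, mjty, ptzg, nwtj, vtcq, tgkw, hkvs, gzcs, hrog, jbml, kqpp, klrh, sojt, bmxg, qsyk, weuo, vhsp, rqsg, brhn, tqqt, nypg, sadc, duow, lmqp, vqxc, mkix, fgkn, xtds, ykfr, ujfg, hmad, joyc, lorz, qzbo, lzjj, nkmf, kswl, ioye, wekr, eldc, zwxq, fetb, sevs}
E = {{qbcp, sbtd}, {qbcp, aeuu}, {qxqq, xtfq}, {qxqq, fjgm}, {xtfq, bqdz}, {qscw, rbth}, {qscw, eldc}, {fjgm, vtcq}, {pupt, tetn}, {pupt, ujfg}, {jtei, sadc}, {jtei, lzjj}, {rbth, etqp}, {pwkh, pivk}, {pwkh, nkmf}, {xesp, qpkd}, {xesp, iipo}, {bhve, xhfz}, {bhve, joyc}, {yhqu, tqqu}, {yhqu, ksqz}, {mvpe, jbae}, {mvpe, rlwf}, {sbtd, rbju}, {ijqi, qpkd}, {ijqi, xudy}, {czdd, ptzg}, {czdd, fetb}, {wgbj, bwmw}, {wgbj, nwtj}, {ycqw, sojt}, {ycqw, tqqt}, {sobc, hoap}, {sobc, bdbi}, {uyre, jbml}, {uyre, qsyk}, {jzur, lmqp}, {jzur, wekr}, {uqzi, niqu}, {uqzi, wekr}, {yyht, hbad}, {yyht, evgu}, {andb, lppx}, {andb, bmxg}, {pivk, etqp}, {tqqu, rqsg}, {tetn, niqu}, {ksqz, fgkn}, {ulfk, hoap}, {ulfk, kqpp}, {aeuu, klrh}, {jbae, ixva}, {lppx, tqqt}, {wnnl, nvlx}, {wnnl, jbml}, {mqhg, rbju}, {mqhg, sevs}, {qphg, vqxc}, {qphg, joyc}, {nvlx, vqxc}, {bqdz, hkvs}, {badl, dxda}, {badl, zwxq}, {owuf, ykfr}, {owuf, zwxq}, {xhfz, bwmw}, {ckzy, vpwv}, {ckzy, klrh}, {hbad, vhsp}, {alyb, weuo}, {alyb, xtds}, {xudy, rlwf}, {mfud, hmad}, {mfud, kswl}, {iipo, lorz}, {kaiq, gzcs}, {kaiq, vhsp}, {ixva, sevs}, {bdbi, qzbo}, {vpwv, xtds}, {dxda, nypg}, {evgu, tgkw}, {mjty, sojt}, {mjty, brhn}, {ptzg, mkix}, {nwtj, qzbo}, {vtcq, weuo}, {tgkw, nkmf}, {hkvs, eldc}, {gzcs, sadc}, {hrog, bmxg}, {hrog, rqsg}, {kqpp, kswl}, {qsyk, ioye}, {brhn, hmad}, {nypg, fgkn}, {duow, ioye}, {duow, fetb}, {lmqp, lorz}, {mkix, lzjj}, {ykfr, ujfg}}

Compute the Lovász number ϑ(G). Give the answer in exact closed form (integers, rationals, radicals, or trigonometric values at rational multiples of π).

101*cos(pi/101)/(cos(pi/101) + 1)

N(klrh) = {aeuu, ckzy}, |N(klrh)| = 2.
N(qpkd) = {xesp, ijqi}, |N(qpkd)| = 2.
Vertex vhsp has 2 neighbors: hbad, kaiq.
deg(tgkw) = 2; N(tgkw) = {evgu, nkmf}.
G on 101 vertices is 2-regular; a single 101-cycle (edge-transitive).
A has 51 distinct eigenvalues ≈ [2.0, 1.996, 1.985, 1.965, 1.938, 1.904, 1.862, 1.813, 1.757, 1.695, 1.625, 1.55, 1.468, 1.381, 1.288, 1.191, 1.088, 0.982, 0.872, 0.758, 0.642, 0.523, 0.402, 0.279, 0.155, 0.031, -0.093, -0.217, -0.34, -0.462, -0.582, -0.7, -0.815, -0.927, -1.036, -1.14, -1.24, -1.335, -1.425, -1.51, -1.588, -1.661, -1.727, -1.786, -1.839, -1.884, -1.922, -1.953, -1.976, -1.991, -1.999].
ϑ = −N·λ_min/(λ_max−λ_min) = −101·(-2*cos(pi/101))/(2−(-2*cos(pi/101))) = 101*cos(pi/101)/(cos(pi/101) + 1).
= 50.48778317… (decimal).
Lovász sandwich 50 ≤ 101*cos(pi/101)/(cos(pi/101) + 1) ≤ 51: both strict.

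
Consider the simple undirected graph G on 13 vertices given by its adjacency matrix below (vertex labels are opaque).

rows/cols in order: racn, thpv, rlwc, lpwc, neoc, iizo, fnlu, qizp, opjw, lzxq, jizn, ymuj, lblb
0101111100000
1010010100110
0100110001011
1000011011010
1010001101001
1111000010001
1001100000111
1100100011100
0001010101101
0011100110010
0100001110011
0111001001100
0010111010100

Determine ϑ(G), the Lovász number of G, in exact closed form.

sqrt(13)

deg(thpv) = 6; N(thpv) = {racn, rlwc, iizo, qizp, jizn, ymuj}.
N(racn) = {thpv, lpwc, neoc, iizo, fnlu, qizp}, |N(racn)| = 6.
N(jizn) = {thpv, fnlu, qizp, opjw, ymuj, lblb}, |N(jizn)| = 6.
N(neoc) = {racn, rlwc, fnlu, qizp, lzxq, lblb}, |N(neoc)| = 6.
6-regular, N=13; Paley(13): SR with (k,λ,μ)=(6,2,3).
The 3 distinct eigenvalues: [6.0, 1.30278, -2.30278].
ϑ = −N·λ_min/(λ_max−λ_min) = −13·(-sqrt(13)/2 - 1/2)/(6−(-sqrt(13)/2 - 1/2)) = sqrt(13).
Numerically 3.60555128.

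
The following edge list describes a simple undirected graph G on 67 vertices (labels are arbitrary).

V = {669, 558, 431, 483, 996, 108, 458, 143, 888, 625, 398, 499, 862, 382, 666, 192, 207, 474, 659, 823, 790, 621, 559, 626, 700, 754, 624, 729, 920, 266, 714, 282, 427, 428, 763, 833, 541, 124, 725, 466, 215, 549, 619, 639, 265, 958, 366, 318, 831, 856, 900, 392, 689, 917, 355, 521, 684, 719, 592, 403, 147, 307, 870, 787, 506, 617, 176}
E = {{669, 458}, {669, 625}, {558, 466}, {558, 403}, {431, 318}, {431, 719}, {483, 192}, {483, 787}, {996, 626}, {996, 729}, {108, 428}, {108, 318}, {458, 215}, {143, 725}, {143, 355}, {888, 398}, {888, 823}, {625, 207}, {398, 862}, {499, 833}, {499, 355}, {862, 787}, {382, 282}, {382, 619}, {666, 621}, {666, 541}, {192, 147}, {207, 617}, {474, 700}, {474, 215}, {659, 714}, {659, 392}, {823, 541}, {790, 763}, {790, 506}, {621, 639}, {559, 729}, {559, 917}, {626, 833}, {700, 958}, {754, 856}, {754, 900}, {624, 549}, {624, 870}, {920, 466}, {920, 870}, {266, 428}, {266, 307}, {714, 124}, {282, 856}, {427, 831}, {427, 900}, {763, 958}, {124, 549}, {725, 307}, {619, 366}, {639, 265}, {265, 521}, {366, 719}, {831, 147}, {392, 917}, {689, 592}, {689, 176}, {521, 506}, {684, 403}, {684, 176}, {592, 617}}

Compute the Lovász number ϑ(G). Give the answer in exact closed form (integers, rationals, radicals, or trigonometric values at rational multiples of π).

67*cos(pi/67)/(cos(pi/67) + 1)

deg(466) = 2; N(466) = {558, 920}.
Vertex 207 has 2 neighbors: 625, 617.
Vertex 619 has 2 neighbors: 382, 366.
N(617) = {207, 592}, |N(617)| = 2.
67-vertex 2-regular graph: connected 2-regular on 67 ⇒ C_{67}.
A has 34 distinct eigenvalues ≈ [2.0, 1.991212, 1.964925, 1.92137, 1.860931, 1.784137, 1.691664, 1.584325, 1.463063, 1.328943, 1.183144, 1.026948, 0.861727, 0.688934, 0.510086, 0.326755, 0.140552, -0.046885, -0.233911, -0.418881, -0.600169, -0.776184, -0.945377, -1.106262, -1.257426, -1.397539, -1.52537, -1.639797, -1.739813, -1.824539, -1.893231, -1.945286, -1.980245, -1.997802].
Lovász: ϑ = −67(-2*cos(pi/67))/(2+-(-1)*2*cos(pi/67)) = 67*cos(pi/67)/(cos(pi/67) + 1).
≈ 33.481580 (to 6 d.p.).
33 ≤ 67*cos(pi/67)/(cos(pi/67) + 1) ≤ 34: both strict.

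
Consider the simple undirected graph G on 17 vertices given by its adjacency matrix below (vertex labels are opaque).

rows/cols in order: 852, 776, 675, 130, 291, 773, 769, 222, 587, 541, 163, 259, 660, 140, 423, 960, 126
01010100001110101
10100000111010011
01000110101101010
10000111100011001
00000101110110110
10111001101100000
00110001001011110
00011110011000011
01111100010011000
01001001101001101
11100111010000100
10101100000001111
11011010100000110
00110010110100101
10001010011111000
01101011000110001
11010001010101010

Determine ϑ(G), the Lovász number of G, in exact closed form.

sqrt(17)

deg(541) = 8; N(541) = {776, 291, 222, 587, 163, 140, 423, 126}.
Vertex 675 has 8 neighbors: 776, 773, 769, 587, 163, 259, 140, 960.
Vertex 660 has 8 neighbors: 852, 776, 130, 291, 769, 587, 423, 960.
N(163) = {852, 776, 675, 773, 769, 222, 541, 423}, |N(163)| = 8.
Regular of degree 8 on 17 vertices: strongly regular (17,8,3,4).
A has 3 distinct eigenvalues ≈ [8.0, 1.5616, -2.5616].
−17·(-sqrt(17)/2 - 1/2) / ((8)−(-sqrt(17)/2 - 1/2)) = sqrt(17) = ϑ(G).
ϑ(G) ≈ 4.123106.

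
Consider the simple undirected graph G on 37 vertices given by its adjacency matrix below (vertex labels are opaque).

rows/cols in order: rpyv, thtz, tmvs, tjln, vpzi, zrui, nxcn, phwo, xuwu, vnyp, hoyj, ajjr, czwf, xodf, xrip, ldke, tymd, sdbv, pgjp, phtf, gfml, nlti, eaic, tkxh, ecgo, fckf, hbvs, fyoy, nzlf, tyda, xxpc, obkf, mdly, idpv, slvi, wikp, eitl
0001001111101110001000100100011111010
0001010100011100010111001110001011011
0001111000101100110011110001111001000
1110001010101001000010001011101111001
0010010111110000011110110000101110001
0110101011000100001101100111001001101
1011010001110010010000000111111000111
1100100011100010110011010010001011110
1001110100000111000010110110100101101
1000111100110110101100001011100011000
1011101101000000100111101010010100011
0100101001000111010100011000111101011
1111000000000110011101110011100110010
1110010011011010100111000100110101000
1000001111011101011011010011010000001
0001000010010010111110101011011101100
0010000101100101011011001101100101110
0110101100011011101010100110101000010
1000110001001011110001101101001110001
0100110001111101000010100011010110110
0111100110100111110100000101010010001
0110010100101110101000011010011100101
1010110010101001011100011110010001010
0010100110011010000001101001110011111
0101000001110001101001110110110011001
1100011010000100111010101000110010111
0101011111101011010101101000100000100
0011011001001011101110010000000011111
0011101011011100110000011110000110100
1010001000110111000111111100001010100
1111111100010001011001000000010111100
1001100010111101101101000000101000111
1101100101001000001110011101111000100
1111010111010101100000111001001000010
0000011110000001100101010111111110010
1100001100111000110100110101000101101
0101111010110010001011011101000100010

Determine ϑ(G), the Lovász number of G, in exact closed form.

Vertex mdly has 18 neighbors: rpyv, thtz, tjln, vpzi, phwo, vnyp, czwf, pgjp, phtf, gfml, tkxh, ecgo, fckf, fyoy, nzlf, tyda, xxpc, slvi.
deg(thtz) = 18; N(thtz) = {tjln, zrui, phwo, ajjr, czwf, xodf, sdbv, phtf, gfml, nlti, ecgo, fckf, hbvs, xxpc, mdly, idpv, wikp, eitl}.
N(phtf) = {thtz, vpzi, zrui, vnyp, hoyj, ajjr, czwf, xodf, ldke, gfml, eaic, hbvs, fyoy, tyda, obkf, mdly, slvi, wikp}, |N(phtf)| = 18.
N(czwf) = {rpyv, thtz, tmvs, tjln, xodf, xrip, sdbv, pgjp, phtf, nlti, eaic, tkxh, hbvs, fyoy, nzlf, obkf, mdly, wikp}, |N(czwf)| = 18.
Every vertex has degree 18 (N=37); SR(37,18,8,9) — a Paley graph.
Distinct eigenvalues (to 6 d.p.): [18.0, 2.541381, -3.541381].
Lovász: ϑ = −37(-sqrt(37)/2 - 1/2)/(18+-(-sqrt(37)/2 - 1/2)) = sqrt(37).
≈ 6.08276 (to 5 d.p.).

sqrt(37)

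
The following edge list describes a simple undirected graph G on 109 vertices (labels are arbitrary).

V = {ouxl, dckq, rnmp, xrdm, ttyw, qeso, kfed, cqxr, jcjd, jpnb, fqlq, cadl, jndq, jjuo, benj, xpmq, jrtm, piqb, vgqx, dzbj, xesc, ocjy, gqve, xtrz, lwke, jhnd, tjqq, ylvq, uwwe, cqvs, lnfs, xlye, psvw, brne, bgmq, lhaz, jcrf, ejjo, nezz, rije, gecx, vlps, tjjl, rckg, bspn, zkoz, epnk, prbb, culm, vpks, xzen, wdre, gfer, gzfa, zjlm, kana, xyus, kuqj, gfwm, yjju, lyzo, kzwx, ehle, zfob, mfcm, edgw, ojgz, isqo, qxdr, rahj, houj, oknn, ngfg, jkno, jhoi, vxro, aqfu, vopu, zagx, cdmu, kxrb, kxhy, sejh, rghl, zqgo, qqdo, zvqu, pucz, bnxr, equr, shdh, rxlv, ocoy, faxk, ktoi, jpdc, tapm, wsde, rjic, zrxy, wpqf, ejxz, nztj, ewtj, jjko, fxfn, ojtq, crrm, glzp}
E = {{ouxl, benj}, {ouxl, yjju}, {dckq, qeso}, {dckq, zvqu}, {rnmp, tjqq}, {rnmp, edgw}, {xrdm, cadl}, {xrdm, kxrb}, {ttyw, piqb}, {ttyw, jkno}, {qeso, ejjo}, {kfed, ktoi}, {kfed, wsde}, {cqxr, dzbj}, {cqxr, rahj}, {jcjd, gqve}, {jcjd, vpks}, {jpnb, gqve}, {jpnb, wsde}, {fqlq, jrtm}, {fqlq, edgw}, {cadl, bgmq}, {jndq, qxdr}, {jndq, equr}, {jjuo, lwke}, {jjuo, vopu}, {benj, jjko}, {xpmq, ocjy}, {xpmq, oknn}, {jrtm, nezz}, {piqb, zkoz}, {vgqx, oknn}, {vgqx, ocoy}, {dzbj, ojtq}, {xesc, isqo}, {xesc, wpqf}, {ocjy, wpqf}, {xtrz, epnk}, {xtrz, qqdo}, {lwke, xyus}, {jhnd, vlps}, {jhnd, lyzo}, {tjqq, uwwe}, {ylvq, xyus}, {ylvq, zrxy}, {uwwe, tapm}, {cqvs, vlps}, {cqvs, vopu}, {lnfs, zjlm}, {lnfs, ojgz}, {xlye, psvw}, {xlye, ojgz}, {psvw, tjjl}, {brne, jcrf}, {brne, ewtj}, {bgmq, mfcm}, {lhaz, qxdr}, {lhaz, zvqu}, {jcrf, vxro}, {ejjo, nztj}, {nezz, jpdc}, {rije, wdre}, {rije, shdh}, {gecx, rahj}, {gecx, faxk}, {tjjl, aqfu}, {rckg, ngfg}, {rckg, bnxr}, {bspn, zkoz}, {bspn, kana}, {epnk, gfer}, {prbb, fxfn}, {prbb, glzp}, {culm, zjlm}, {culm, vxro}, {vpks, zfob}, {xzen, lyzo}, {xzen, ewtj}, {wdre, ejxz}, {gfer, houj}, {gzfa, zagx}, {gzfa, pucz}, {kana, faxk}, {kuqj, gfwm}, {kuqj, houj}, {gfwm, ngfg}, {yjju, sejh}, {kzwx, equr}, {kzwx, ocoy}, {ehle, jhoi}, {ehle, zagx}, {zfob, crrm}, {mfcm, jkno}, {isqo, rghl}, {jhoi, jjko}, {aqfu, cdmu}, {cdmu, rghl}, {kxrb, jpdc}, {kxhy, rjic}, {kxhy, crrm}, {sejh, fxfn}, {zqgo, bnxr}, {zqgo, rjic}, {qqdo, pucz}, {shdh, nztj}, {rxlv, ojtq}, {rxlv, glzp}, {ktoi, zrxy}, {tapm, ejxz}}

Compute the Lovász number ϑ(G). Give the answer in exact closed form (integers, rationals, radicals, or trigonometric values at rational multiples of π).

109*cos(pi/109)/(cos(pi/109) + 1)

deg(uwwe) = 2; N(uwwe) = {tjqq, tapm}.
deg(dckq) = 2; N(dckq) = {qeso, zvqu}.
deg(ouxl) = 2; N(ouxl) = {benj, yjju}.
Vertex jkno has 2 neighbors: ttyw, mfcm.
deg(v) = 2 for all v (|V|=109); connected 2-regular on 109 ⇒ C_{109}.
A has 55 distinct eigenvalues ≈ [2.0, 1.99668, 1.98672, 1.97017, 1.94707, 1.9175, 1.88157, 1.83938, 1.79108, 1.73683, 1.67682, 1.61123, 1.54029, 1.46424, 1.38332, 1.2978, 1.20797, 1.11413, 1.01659, 0.91568, 0.81172, 0.70506, 0.59606, 0.48509, 0.3725, 0.25867, 0.14399, 0.02882, -0.08644, -0.20141, -0.31572, -0.42897, -0.5408, -0.65083, -0.7587, -0.86406, -0.96654, -1.06581, -1.16154, -1.25341, -1.34111, -1.42437, -1.50289, -1.57642, -1.64471, -1.70754, -1.76469, -1.81598, -1.86125, -1.90032, -1.93309, -1.95943, -1.97927, -1.99253, -1.99917].
Lovász (edge-transitive): ϑ = −109·(-2*cos(pi/109))/((2)−(-2*cos(pi/109))) = 109*cos(pi/109)/(cos(pi/109) + 1).
≈ 54.4886801 (to 7 d.p.).
54 ≤ 109*cos(pi/109)/(cos(pi/109) + 1) ≤ 55: both strict.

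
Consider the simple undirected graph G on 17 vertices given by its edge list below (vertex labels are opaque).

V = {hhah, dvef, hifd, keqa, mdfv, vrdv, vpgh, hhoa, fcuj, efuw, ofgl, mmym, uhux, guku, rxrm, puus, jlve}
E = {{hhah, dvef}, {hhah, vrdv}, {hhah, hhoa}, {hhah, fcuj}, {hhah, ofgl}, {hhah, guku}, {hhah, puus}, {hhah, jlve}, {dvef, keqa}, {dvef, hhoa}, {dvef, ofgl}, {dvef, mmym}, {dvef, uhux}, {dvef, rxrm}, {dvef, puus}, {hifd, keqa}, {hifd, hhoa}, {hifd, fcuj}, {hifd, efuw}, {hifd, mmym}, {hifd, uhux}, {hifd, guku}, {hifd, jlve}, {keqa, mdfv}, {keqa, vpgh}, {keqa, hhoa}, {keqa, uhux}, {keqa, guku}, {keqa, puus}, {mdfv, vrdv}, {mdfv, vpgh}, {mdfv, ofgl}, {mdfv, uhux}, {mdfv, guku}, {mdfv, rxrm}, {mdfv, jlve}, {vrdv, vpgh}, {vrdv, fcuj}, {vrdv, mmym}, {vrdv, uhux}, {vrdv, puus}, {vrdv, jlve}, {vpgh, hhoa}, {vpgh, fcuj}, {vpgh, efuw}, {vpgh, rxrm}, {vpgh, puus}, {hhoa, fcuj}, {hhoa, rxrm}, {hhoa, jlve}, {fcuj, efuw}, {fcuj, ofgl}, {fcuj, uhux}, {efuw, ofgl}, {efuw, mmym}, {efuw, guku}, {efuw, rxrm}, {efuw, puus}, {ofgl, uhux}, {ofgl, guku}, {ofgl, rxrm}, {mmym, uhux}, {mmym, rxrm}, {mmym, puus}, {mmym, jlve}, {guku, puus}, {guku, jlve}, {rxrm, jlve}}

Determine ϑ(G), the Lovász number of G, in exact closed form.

deg(vrdv) = 8; N(vrdv) = {hhah, mdfv, vpgh, fcuj, mmym, uhux, puus, jlve}.
Vertex ofgl has 8 neighbors: hhah, dvef, mdfv, fcuj, efuw, uhux, guku, rxrm.
deg(mdfv) = 8; N(mdfv) = {keqa, vrdv, vpgh, ofgl, uhux, guku, rxrm, jlve}.
deg(vpgh) = 8; N(vpgh) = {keqa, mdfv, vrdv, hhoa, fcuj, efuw, rxrm, puus}.
Regular of degree 8 on 17 vertices: strongly regular (17,8,3,4).
Distinct eigenvalues (to 5 d.p.): [8.0, 1.56155, -2.56155].
λ_max=8, λ_min=-sqrt(17)/2 - 1/2; ϑ = −17·λ_min/(λ_max−λ_min) = sqrt(17).
ϑ(G) ≈ 4.123105626.

sqrt(17)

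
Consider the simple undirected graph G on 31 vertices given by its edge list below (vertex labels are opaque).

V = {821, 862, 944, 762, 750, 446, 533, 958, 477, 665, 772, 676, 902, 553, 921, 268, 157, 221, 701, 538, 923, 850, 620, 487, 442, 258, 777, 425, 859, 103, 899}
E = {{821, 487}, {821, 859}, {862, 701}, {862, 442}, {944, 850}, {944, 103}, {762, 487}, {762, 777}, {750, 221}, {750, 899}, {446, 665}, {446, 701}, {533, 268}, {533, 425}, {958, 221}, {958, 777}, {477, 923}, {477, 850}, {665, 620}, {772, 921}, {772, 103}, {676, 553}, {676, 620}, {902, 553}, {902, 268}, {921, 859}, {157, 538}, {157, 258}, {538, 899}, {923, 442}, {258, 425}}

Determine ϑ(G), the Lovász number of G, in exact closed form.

N(676) = {553, 620}, |N(676)| = 2.
N(442) = {862, 923}, |N(442)| = 2.
N(103) = {944, 772}, |N(103)| = 2.
N(157) = {538, 258}, |N(157)| = 2.
deg(v) = 2 for all v (|V|=31); the odd cycle C_{31}.
A has 16 distinct eigenvalues ≈ [2.0, 1.959, 1.838, 1.642, 1.378, 1.058, 0.695, 0.303, -0.101, -0.501, -0.881, -1.224, -1.518, -1.749, -1.908, -1.99].
−31·(-2*cos(pi/31)) / ((2)−(-2*cos(pi/31))) = 31*cos(pi/31)/(cos(pi/31) + 1) = ϑ(G).
= 15.46013… (decimal).
Lovász sandwich 15 ≤ 31*cos(pi/31)/(cos(pi/31) + 1) ≤ 16: both strict.

31*cos(pi/31)/(cos(pi/31) + 1)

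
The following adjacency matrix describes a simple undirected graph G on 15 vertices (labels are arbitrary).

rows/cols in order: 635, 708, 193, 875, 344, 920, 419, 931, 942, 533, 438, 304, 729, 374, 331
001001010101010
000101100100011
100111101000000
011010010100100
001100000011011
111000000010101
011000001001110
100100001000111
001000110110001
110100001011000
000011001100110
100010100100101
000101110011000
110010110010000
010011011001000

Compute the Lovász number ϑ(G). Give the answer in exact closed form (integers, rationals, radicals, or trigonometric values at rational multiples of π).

deg(533) = 6; N(533) = {635, 708, 875, 942, 438, 304}.
deg(875) = 6; N(875) = {708, 193, 344, 931, 533, 729}.
N(331) = {708, 344, 920, 931, 942, 304}, |N(331)| = 6.
N(729) = {875, 920, 419, 931, 438, 304}, |N(729)| = 6.
15-vertex 6-regular graph: this is K(6,2), the Kneser graph.
spec(A) ≈ [6.0, 1.0, -3.0] (distinct, 6 d.p.).
ϑ = −N·λ_min/(λ_max−λ_min) = −15·(-3)/(6−(-3)) = 5.
Numerically 5.0000000.

5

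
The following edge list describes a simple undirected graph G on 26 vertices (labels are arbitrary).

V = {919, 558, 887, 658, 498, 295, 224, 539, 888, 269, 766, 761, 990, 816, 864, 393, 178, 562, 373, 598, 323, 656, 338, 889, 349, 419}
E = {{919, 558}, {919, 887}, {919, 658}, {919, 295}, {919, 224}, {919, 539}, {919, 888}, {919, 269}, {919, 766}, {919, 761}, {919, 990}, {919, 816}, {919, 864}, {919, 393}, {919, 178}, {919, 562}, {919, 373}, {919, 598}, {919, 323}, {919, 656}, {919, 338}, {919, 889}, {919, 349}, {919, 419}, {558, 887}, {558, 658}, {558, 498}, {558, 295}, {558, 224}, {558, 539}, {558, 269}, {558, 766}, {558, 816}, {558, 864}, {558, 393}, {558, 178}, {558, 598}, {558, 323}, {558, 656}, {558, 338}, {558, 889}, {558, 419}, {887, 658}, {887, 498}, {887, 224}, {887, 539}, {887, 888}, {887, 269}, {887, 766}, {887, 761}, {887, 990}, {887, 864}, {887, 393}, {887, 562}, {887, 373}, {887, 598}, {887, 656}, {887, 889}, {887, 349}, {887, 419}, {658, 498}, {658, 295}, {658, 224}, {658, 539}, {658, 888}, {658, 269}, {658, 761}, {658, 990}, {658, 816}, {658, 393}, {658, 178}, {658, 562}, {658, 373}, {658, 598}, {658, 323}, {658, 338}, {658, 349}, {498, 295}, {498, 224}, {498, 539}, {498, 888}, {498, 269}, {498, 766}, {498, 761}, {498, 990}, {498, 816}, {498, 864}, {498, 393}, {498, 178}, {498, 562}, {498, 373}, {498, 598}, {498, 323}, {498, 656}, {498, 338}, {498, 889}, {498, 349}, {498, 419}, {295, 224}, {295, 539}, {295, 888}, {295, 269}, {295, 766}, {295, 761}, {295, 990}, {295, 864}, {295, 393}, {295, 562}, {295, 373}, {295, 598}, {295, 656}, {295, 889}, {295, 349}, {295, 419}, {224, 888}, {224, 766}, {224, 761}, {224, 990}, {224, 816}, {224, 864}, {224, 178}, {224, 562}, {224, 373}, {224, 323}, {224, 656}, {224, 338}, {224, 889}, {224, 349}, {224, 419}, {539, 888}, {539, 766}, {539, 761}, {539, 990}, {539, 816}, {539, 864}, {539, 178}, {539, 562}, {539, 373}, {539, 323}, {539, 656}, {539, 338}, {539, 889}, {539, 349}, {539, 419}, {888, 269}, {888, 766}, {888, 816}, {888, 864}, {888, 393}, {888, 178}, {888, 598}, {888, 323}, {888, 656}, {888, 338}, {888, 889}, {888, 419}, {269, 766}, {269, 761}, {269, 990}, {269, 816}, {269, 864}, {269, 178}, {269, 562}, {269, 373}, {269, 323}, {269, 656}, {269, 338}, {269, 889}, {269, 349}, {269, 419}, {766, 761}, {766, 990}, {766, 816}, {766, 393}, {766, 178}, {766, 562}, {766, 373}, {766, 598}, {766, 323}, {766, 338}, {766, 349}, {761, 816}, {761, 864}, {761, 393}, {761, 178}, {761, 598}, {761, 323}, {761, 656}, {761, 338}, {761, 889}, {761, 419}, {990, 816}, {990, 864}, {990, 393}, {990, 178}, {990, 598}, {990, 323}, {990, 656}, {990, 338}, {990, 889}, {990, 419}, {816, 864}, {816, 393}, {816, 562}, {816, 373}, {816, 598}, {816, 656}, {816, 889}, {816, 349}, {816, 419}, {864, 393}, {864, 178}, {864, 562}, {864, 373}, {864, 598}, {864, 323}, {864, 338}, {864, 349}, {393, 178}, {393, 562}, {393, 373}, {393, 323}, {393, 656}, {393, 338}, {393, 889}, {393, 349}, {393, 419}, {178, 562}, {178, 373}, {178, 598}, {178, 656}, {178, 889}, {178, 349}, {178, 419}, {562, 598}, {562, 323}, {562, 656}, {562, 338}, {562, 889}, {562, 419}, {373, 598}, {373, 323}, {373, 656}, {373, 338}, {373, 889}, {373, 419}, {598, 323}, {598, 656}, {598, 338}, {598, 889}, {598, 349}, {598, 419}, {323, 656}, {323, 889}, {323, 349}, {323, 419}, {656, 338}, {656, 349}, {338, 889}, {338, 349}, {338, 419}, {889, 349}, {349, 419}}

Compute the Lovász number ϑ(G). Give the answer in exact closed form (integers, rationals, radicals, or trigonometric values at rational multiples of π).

deg(658) = 20; N(658) = {919, 558, 887, 498, 295, 224, 539, 888, 269, 761, 990, 816, 393, 178, 562, 373, 598, 323, 338, 349}.
N(269) = {919, 558, 887, 658, 498, 295, 888, 766, 761, 990, 816, 864, 178, 562, 373, 323, 656, 338, 889, 349, 419}, |N(269)| = 21.
N(656) = {919, 558, 887, 498, 295, 224, 539, 888, 269, 761, 990, 816, 393, 178, 562, 373, 598, 323, 338, 349}, |N(656)| = 20.
N(338) = {919, 558, 658, 498, 224, 539, 888, 269, 766, 761, 990, 864, 393, 562, 373, 598, 656, 889, 349, 419}, |N(338)| = 20.
5 parts of sizes [7, 6, 6, 5, 2]; α(G) = 7 = ϑ (perfect).
ϑ(G) ≈ 7.000000000.
α=7, χ(Ḡ)=7; ϑ=7 lies between (collapsed).

7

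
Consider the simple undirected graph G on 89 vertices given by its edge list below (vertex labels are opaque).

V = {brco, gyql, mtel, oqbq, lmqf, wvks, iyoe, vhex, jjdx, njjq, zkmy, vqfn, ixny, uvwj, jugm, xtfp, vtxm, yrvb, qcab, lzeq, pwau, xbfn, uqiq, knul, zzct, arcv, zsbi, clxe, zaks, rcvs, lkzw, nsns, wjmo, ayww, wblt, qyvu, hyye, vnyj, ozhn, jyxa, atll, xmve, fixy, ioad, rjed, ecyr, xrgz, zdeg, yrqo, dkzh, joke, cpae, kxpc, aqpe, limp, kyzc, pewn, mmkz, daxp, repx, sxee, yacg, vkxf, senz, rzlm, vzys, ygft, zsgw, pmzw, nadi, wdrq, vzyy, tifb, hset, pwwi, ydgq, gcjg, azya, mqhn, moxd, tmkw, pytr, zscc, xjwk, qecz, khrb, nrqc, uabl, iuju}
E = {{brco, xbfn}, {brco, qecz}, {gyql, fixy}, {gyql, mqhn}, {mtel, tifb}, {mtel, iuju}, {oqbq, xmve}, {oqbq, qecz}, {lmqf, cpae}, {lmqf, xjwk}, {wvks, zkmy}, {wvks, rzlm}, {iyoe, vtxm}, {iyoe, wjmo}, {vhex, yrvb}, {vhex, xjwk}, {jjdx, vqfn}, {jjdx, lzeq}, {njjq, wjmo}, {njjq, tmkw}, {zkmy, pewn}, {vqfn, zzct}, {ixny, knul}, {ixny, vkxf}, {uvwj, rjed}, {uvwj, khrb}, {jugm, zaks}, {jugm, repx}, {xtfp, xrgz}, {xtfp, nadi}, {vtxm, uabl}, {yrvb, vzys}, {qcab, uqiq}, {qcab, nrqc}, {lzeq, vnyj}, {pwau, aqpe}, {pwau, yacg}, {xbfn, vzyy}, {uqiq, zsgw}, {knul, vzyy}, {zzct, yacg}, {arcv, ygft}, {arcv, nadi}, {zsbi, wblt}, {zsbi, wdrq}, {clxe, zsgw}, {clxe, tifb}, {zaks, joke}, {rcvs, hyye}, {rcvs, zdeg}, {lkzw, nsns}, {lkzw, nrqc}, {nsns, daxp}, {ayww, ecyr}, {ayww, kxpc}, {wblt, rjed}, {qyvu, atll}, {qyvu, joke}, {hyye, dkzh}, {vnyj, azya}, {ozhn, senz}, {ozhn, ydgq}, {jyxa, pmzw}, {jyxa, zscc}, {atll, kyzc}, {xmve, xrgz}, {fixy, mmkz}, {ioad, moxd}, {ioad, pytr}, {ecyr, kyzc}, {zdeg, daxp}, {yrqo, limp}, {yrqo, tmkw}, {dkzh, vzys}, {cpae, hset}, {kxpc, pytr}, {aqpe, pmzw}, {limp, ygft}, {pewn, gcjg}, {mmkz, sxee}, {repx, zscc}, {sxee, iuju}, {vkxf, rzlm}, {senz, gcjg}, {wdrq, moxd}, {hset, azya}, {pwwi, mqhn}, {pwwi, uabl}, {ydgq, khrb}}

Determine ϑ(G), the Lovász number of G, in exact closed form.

89*cos(pi/89)/(cos(pi/89) + 1)

N(tifb) = {mtel, clxe}, |N(tifb)| = 2.
N(azya) = {vnyj, hset}, |N(azya)| = 2.
Vertex wvks has 2 neighbors: zkmy, rzlm.
deg(pwau) = 2; N(pwau) = {aqpe, yacg}.
G on 89 vertices is 2-regular; connected 2-regular on 89 ⇒ C_{89}.
spec(A) ≈ [2.0, 1.995, 1.98, 1.955, 1.921, 1.877, 1.823, 1.761, 1.689, 1.61, 1.522, 1.427, 1.324, 1.215, 1.1, 0.98, 0.854, 0.724, 0.591, 0.455, 0.316, 0.176, 0.035, -0.106, -0.246, -0.386, -0.523, -0.658, -0.79, -0.917, -1.04, -1.158, -1.27, -1.376, -1.475, -1.567, -1.651, -1.726, -1.793, -1.851, -1.9, -1.939, -1.969, -1.989, -1.999] (distinct, 3 d.p.).
ϑ = −N·λ_min/(λ_max−λ_min) = −89·(-2*cos(pi/89))/(2−(-2*cos(pi/89))) = 89*cos(pi/89)/(cos(pi/89) + 1).
ϑ(G) ≈ 44.486135317.
44 ≤ 89*cos(pi/89)/(cos(pi/89) + 1) ≤ 45: both strict.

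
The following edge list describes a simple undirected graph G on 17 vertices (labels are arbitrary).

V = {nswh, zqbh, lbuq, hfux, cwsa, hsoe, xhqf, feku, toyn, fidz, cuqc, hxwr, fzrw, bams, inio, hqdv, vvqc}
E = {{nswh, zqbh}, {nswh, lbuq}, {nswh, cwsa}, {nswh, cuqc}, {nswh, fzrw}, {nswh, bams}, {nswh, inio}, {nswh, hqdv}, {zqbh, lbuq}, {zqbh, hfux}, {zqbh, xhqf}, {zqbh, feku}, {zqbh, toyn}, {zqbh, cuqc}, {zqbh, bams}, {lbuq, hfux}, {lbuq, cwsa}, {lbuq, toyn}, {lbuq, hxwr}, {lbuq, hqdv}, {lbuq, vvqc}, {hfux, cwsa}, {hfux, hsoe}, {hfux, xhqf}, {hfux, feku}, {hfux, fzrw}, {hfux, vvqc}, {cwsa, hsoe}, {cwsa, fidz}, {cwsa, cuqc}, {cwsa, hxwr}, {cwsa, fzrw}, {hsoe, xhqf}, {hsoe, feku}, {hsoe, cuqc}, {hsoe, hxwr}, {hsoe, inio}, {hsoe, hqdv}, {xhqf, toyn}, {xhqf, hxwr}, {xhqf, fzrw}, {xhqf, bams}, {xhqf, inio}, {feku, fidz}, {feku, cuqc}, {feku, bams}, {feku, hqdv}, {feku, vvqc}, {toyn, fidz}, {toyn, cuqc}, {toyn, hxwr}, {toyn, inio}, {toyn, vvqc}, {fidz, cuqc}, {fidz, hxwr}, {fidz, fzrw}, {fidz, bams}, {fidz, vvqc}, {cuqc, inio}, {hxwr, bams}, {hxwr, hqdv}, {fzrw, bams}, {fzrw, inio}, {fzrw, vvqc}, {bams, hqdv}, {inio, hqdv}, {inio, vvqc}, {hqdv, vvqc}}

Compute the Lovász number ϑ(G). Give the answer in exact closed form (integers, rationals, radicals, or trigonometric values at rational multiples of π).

sqrt(17)

Vertex cwsa has 8 neighbors: nswh, lbuq, hfux, hsoe, fidz, cuqc, hxwr, fzrw.
N(bams) = {nswh, zqbh, xhqf, feku, fidz, hxwr, fzrw, hqdv}, |N(bams)| = 8.
Vertex cuqc has 8 neighbors: nswh, zqbh, cwsa, hsoe, feku, toyn, fidz, inio.
deg(hqdv) = 8; N(hqdv) = {nswh, lbuq, hsoe, feku, hxwr, bams, inio, vvqc}.
deg(v) = 8 for all v (|V|=17); SR(17,8,3,4) — a Paley graph.
Distinct eigenvalues (to 4 d.p.): [8.0, 1.5616, -2.5616].
Lovász (edge-transitive): ϑ = −17·(-sqrt(17)/2 - 1/2)/((8)−(-sqrt(17)/2 - 1/2)) = sqrt(17).
ϑ(G) ≈ 4.12311.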